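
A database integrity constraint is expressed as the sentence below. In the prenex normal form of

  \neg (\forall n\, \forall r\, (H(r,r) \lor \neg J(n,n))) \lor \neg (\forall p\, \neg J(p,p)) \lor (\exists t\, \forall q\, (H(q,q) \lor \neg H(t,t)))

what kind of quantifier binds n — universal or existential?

Drive negations inward (¬∀x A ≡ ∃x ¬A, ¬∃x A ≡ ∀x ¬A, De Morgan for ∧/∨):
  (\exists n\, \exists r\, (\neg H(r,r) \land J(n,n))) \lor (\exists p\, J(p,p)) \lor (\exists t\, \forall q\, (H(q,q) \lor \neg H(t,t)))
All bound variables are already distinct, so no renaming is needed.
Finally move all quantifiers to the prefix:
  \exists n\, \exists r\, \exists p\, \exists t\, \forall q\, (\neg H(r,r) \land J(n,n) \lor J(p,p) \lor H(q,q) \lor \neg H(t,t))
The quantifier \forall n sits under an odd number of negations, so it flips to \exists n.

existential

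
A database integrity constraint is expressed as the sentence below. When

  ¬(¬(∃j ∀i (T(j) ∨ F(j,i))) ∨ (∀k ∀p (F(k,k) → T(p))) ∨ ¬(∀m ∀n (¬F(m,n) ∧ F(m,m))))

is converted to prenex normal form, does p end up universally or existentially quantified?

existential

Rewrite implications/biconditionals: A → B as ¬A ∨ B.
  ¬(¬(∃j ∀i (T(j) ∨ F(j,i))) ∨ (∀k ∀p (¬F(k,k) ∨ T(p))) ∨ ¬(∀m ∀n (¬F(m,n) ∧ F(m,m))))
Move each ¬ inward, flipping quantifiers it crosses:
  (∃j ∀i (T(j) ∨ F(j,i))) ∧ (∃k ∃p (F(k,k) ∧ ¬T(p))) ∧ (∀m ∀n (¬F(m,n) ∧ F(m,m)))
All bound variables are already distinct, so no renaming is needed.
Finally move all quantifiers to the prefix:
  ∃j ∀i ∃k ∃p ∀m ∀n ((T(j) ∨ F(j,i)) ∧ F(k,k) ∧ ¬T(p) ∧ ¬F(m,n) ∧ F(m,m))
The quantifier ∀p sits under an odd number of negations (counting the antecedent side of each →), so it flips to ∃p.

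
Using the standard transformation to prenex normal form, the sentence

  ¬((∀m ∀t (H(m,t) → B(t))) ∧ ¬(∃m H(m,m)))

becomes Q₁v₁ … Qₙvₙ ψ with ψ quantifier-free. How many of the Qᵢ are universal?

0

First replace A → B with ¬A ∨ B.
  ¬((∀m ∀t (¬H(m,t) ∨ B(t))) ∧ ¬(∃m H(m,m)))
Push ¬ through the quantifiers and connectives to reach negation normal form:
  (∃m ∃t (H(m,t) ∧ ¬B(t))) ∨ (∃m H(m,m))
Standardize variables apart so no two quantifiers bind the same name: m↦u.
  (∃m ∃t (H(m,t) ∧ ¬B(t))) ∨ (∃u H(u,u))
Extract every quantifier outward, since the variables are now distinct and don't occur free across branches:
  ∃m ∃t ∃u (H(m,t) ∧ ¬B(t) ∨ H(u,u))
The prefix is ∃m ∃t ∃u: 0 universal, 3 existential.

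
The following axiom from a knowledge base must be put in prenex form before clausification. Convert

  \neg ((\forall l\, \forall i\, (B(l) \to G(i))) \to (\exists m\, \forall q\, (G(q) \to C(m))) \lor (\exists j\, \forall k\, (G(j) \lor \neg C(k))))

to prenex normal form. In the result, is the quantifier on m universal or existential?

First replace A → B with ¬A ∨ B.
  \neg (\neg (\forall l\, \forall i\, (\neg B(l) \lor G(i))) \lor (\exists m\, \forall q\, (\neg G(q) \lor C(m))) \lor (\exists j\, \forall k\, (G(j) \lor \neg C(k))))
Push ¬ through the quantifiers and connectives to reach negation normal form:
  (\forall l\, \forall i\, (\neg B(l) \lor G(i))) \land (\forall m\, \exists q\, (G(q) \land \neg C(m))) \land (\forall j\, \exists k\, (\neg G(j) \land C(k)))
All bound variables are already distinct, so no renaming is needed.
Finally move all quantifiers to the prefix:
  \forall l\, \forall i\, \forall m\, \exists q\, \forall j\, \exists k\, ((\neg B(l) \lor G(i)) \land G(q) \land \neg C(m) \land \neg G(j) \land C(k))
The quantifier \exists m sits under an odd number of negations (counting the antecedent side of each →), so it flips to \forall m.

universal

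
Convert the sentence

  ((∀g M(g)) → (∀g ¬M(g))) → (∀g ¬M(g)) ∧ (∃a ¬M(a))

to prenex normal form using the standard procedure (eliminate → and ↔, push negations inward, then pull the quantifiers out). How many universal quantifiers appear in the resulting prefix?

2

Rewrite implications/biconditionals: A → B as ¬A ∨ B.
  ¬(¬(∀g M(g)) ∨ (∀g ¬M(g))) ∨ (∀g ¬M(g)) ∧ (∃a ¬M(a))
Push ¬ through the quantifiers and connectives to reach negation normal form:
  (∀g M(g)) ∧ (∃g M(g)) ∨ (∀g ¬M(g)) ∧ (∃a ¬M(a))
Give each quantifier a distinct variable: g↦w1, g↦w.
  (∀g M(g)) ∧ (∃w1 M(w1)) ∨ (∀w ¬M(w)) ∧ (∃a ¬M(a))
Extract every quantifier outward, since the variables are now distinct and don't occur free across branches:
  ∀g ∃w1 ∀w ∃a (M(g) ∧ M(w1) ∨ ¬M(w) ∧ ¬M(a))
The prefix is ∀g ∃w1 ∀w ∃a: 2 universal, 2 existential.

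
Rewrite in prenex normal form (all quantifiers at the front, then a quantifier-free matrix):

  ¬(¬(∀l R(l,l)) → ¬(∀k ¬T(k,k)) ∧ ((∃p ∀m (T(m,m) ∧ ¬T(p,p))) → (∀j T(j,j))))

∃l ∀k ∃p ∀m ∃j (¬R(l,l) ∧ (¬T(k,k) ∨ T(m,m) ∧ ¬T(p,p) ∧ ¬T(j,j)))

Eliminate → and ↔ using ¬ and ∨.
  ¬(¬¬(∀l R(l,l)) ∨ ¬(∀k ¬T(k,k)) ∧ (¬(∃p ∀m (T(m,m) ∧ ¬T(p,p))) ∨ (∀j T(j,j))))
Drive negations inward (¬∀x A ≡ ∃x ¬A, ¬∃x A ≡ ∀x ¬A, De Morgan for ∧/∨):
  (∃l ¬R(l,l)) ∧ ((∀k ¬T(k,k)) ∨ (∃p ∀m (T(m,m) ∧ ¬T(p,p))) ∧ (∃j ¬T(j,j)))
All bound variables are already distinct, so no renaming is needed.
Finally move all quantifiers to the prefix:
  ∃l ∀k ∃p ∀m ∃j (¬R(l,l) ∧ (¬T(k,k) ∨ T(m,m) ∧ ¬T(p,p) ∧ ¬T(j,j)))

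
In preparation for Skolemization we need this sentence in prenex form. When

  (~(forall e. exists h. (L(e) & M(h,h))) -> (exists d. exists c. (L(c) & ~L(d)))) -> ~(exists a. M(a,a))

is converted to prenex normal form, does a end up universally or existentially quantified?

First replace A → B with ¬A ∨ B.
  ~(~~(forall e. exists h. (L(e) & M(h,h))) | (exists d. exists c. (L(c) & ~L(d)))) | ~(exists a. M(a,a))
Move each ¬ inward, flipping quantifiers it crosses:
  (exists e. forall h. (~L(e) | ~M(h,h))) & (forall d. forall c. (~L(c) | L(d))) | (forall a. ~M(a,a))
Extract every quantifier outward, since the variables are now distinct and don't occur free across branches:
  exists e. forall h. forall d. forall c. forall a. ((~L(e) | ~M(h,h)) & (~L(c) | L(d)) | ~M(a,a))
The quantifier exists a sits under an odd number of negations (counting the antecedent side of each →), so it flips to forall a.

universal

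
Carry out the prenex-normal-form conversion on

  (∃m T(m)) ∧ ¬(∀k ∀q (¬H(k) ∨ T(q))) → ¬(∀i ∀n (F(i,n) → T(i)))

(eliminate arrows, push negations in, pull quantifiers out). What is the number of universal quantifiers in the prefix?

3

First replace A → B with ¬A ∨ B.
  ¬((∃m T(m)) ∧ ¬(∀k ∀q (¬H(k) ∨ T(q)))) ∨ ¬(∀i ∀n (¬F(i,n) ∨ T(i)))
Move each ¬ inward, flipping quantifiers it crosses:
  (∀m ¬T(m)) ∨ (∀k ∀q (¬H(k) ∨ T(q))) ∨ (∃i ∃n (F(i,n) ∧ ¬T(i)))
All bound variables are already distinct, so no renaming is needed.
Pull the quantifiers to the front (each side's bound variable is not free in the other side):
  ∀m ∀k ∀q ∃i ∃n (¬T(m) ∨ ¬H(k) ∨ T(q) ∨ F(i,n) ∧ ¬T(i))
The prefix is ∀m ∀k ∀q ∃i ∃n: 3 universal, 2 existential.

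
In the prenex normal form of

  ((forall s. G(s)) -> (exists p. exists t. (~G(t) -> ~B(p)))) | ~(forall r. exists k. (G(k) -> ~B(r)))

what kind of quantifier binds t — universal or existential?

Rewrite implications/biconditionals: A → B as ¬A ∨ B.
  ~(forall s. G(s)) | (exists p. exists t. (~~G(t) | ~B(p))) | ~(forall r. exists k. (~G(k) | ~B(r)))
Drive negations inward (¬∀x A ≡ ∃x ¬A, ¬∃x A ≡ ∀x ¬A, De Morgan for ∧/∨):
  (exists s. ~G(s)) | (exists p. exists t. (G(t) | ~B(p))) | (exists r. forall k. (G(k) & B(r)))
All bound variables are already distinct, so no renaming is needed.
Extract every quantifier outward, since the variables are now distinct and don't occur free across branches:
  exists s. exists p. exists t. exists r. forall k. (~G(s) | G(t) | ~B(p) | G(k) & B(r))
The quantifier exists t sits under an even number of negations (counting the antecedent side of each →), so it remains existential.

existential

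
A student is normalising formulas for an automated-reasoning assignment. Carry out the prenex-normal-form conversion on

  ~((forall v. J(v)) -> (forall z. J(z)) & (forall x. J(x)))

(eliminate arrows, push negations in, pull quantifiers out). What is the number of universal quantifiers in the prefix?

1

Eliminate → and ↔ using ¬ and ∨.
  ~(~(forall v. J(v)) | (forall z. J(z)) & (forall x. J(x)))
Move each ¬ inward, flipping quantifiers it crosses:
  (forall v. J(v)) & ((exists z. ~J(z)) | (exists x. ~J(x)))
All bound variables are already distinct, so no renaming is needed.
Finally move all quantifiers to the prefix:
  forall v. exists z. exists x. (J(v) & (~J(z) | ~J(x)))
The prefix is forall v exists z exists x: 1 universal, 2 existential.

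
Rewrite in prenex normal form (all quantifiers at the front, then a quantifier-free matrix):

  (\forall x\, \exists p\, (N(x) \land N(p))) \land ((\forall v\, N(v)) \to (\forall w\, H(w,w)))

Eliminate → and ↔ using ¬ and ∨.
  (\forall x\, \exists p\, (N(x) \land N(p))) \land (\neg (\forall v\, N(v)) \lor (\forall w\, H(w,w)))
Move each ¬ inward, flipping quantifiers it crosses:
  (\forall x\, \exists p\, (N(x) \land N(p))) \land ((\exists v\, \neg N(v)) \lor (\forall w\, H(w,w)))
All bound variables are already distinct, so no renaming is needed.
Pull the quantifiers to the front (each side's bound variable is not free in the other side):
  \forall x\, \exists p\, \exists v\, \forall w\, (N(x) \land N(p) \land (\neg N(v) \lor H(w,w)))

\forall x\, \exists p\, \exists v\, \forall w\, (N(x) \land N(p) \land (\neg N(v) \lor H(w,w)))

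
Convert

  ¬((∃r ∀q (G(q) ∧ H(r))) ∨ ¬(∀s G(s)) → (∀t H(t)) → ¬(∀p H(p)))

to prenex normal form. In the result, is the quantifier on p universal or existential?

universal

Rewrite implications/biconditionals: A → B as ¬A ∨ B.
  ¬(¬((∃r ∀q (G(q) ∧ H(r))) ∨ ¬(∀s G(s))) ∨ ¬(∀t H(t)) ∨ ¬(∀p H(p)))
Move each ¬ inward, flipping quantifiers it crosses:
  ((∃r ∀q (G(q) ∧ H(r))) ∨ (∃s ¬G(s))) ∧ (∀t H(t)) ∧ (∀p H(p))
All bound variables are already distinct, so no renaming is needed.
Extract every quantifier outward, since the variables are now distinct and don't occur free across branches:
  ∃r ∀q ∃s ∀t ∀p ((G(q) ∧ H(r) ∨ ¬G(s)) ∧ H(t) ∧ H(p))
The quantifier ∀p sits under an even number of negations (counting the antecedent side of each →), so it remains universal.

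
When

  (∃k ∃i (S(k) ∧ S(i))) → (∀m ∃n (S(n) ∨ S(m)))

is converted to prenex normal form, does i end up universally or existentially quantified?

Rewrite implications/biconditionals: A → B as ¬A ∨ B.
  ¬(∃k ∃i (S(k) ∧ S(i))) ∨ (∀m ∃n (S(n) ∨ S(m)))
Drive negations inward (¬∀x A ≡ ∃x ¬A, ¬∃x A ≡ ∀x ¬A, De Morgan for ∧/∨):
  (∀k ∀i (¬S(k) ∨ ¬S(i))) ∨ (∀m ∃n (S(n) ∨ S(m)))
All bound variables are already distinct, so no renaming is needed.
Pull the quantifiers to the front (each side's bound variable is not free in the other side):
  ∀k ∀i ∀m ∃n (¬S(k) ∨ ¬S(i) ∨ S(n) ∨ S(m))
The quantifier ∃i sits under an odd number of negations (counting the antecedent side of each →), so it flips to ∀i.

universal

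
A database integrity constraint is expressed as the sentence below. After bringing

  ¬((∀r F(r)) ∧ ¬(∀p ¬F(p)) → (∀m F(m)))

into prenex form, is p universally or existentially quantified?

existential

Rewrite implications/biconditionals: A → B as ¬A ∨ B.
  ¬(¬((∀r F(r)) ∧ ¬(∀p ¬F(p))) ∨ (∀m F(m)))
Move each ¬ inward, flipping quantifiers it crosses:
  (∀r F(r)) ∧ (∃p F(p)) ∧ (∃m ¬F(m))
All bound variables are already distinct, so no renaming is needed.
Pull the quantifiers to the front (each side's bound variable is not free in the other side):
  ∀r ∃p ∃m (F(r) ∧ F(p) ∧ ¬F(m))
The quantifier ∀p sits under an odd number of negations (counting the antecedent side of each →), so it flips to ∃p.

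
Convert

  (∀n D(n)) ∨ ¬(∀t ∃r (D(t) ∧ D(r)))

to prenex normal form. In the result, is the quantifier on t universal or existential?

Move each ¬ inward, flipping quantifiers it crosses:
  (∀n D(n)) ∨ (∃t ∀r (¬D(t) ∨ ¬D(r)))
All bound variables are already distinct, so no renaming is needed.
Extract every quantifier outward, since the variables are now distinct and don't occur free across branches:
  ∀n ∃t ∀r (D(n) ∨ ¬D(t) ∨ ¬D(r))
The quantifier ∀t sits under an odd number of negations, so it flips to ∃t.

existential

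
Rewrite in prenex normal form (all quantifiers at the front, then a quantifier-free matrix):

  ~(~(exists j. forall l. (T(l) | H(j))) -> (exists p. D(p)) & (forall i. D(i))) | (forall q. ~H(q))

forall j. exists l. forall p. exists i. forall q. (~T(l) & ~H(j) & (~D(p) | ~D(i)) | ~H(q))

Rewrite implications/biconditionals: A → B as ¬A ∨ B.
  ~(~~(exists j. forall l. (T(l) | H(j))) | (exists p. D(p)) & (forall i. D(i))) | (forall q. ~H(q))
Push ¬ through the quantifiers and connectives to reach negation normal form:
  (forall j. exists l. (~T(l) & ~H(j))) & ((forall p. ~D(p)) | (exists i. ~D(i))) | (forall q. ~H(q))
Extract every quantifier outward, since the variables are now distinct and don't occur free across branches:
  forall j. exists l. forall p. exists i. forall q. (~T(l) & ~H(j) & (~D(p) | ~D(i)) | ~H(q))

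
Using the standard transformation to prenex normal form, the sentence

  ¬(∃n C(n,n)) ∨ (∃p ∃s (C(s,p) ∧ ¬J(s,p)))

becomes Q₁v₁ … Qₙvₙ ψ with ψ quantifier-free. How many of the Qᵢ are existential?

Move each ¬ inward, flipping quantifiers it crosses:
  (∀n ¬C(n,n)) ∨ (∃p ∃s (C(s,p) ∧ ¬J(s,p)))
Pull the quantifiers to the front (each side's bound variable is not free in the other side):
  ∀n ∃p ∃s (¬C(n,n) ∨ C(s,p) ∧ ¬J(s,p))
The prefix is ∀n ∃p ∃s: 1 universal, 2 existential.

2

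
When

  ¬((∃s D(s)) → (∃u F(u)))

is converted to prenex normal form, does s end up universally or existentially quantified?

existential

Eliminate → and ↔ using ¬ and ∨.
  ¬(¬(∃s D(s)) ∨ (∃u F(u)))
Move each ¬ inward, flipping quantifiers it crosses:
  (∃s D(s)) ∧ (∀u ¬F(u))
Pull the quantifiers to the front (each side's bound variable is not free in the other side):
  ∃s ∀u (D(s) ∧ ¬F(u))
The quantifier ∃s sits under an even number of negations (counting the antecedent side of each →), so it remains existential.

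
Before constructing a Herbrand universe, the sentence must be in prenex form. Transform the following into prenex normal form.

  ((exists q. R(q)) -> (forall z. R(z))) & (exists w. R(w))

Rewrite implications/biconditionals: A → B as ¬A ∨ B.
  (~(exists q. R(q)) | (forall z. R(z))) & (exists w. R(w))
Drive negations inward (¬∀x A ≡ ∃x ¬A, ¬∃x A ≡ ∀x ¬A, De Morgan for ∧/∨):
  ((forall q. ~R(q)) | (forall z. R(z))) & (exists w. R(w))
All bound variables are already distinct, so no renaming is needed.
Extract every quantifier outward, since the variables are now distinct and don't occur free across branches:
  forall q. forall z. exists w. ((~R(q) | R(z)) & R(w))

forall q. forall z. exists w. ((~R(q) | R(z)) & R(w))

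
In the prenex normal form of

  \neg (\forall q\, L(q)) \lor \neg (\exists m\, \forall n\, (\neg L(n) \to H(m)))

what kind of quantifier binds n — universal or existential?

existential

First replace A → B with ¬A ∨ B.
  \neg (\forall q\, L(q)) \lor \neg (\exists m\, \forall n\, (\neg \neg L(n) \lor H(m)))
Drive negations inward (¬∀x A ≡ ∃x ¬A, ¬∃x A ≡ ∀x ¬A, De Morgan for ∧/∨):
  (\exists q\, \neg L(q)) \lor (\forall m\, \exists n\, (\neg L(n) \land \neg H(m)))
All bound variables are already distinct, so no renaming is needed.
Pull the quantifiers to the front (each side's bound variable is not free in the other side):
  \exists q\, \forall m\, \exists n\, (\neg L(q) \lor \neg L(n) \land \neg H(m))
The quantifier \forall n sits under an odd number of negations (counting the antecedent side of each →), so it flips to \exists n.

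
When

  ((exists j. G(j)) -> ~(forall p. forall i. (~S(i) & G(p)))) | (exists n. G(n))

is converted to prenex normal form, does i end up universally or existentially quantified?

existential

First replace A → B with ¬A ∨ B.
  ~(exists j. G(j)) | ~(forall p. forall i. (~S(i) & G(p))) | (exists n. G(n))
Move each ¬ inward, flipping quantifiers it crosses:
  (forall j. ~G(j)) | (exists p. exists i. (S(i) | ~G(p))) | (exists n. G(n))
Extract every quantifier outward, since the variables are now distinct and don't occur free across branches:
  forall j. exists p. exists i. exists n. (~G(j) | S(i) | ~G(p) | G(n))
The quantifier forall i sits under an odd number of negations (counting the antecedent side of each →), so it flips to exists i.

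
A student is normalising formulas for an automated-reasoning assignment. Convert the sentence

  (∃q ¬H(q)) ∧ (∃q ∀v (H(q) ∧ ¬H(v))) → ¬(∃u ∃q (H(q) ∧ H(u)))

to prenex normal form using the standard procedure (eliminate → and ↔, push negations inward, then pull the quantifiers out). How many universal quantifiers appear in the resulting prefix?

4

Eliminate → and ↔ using ¬ and ∨.
  ¬((∃q ¬H(q)) ∧ (∃q ∀v (H(q) ∧ ¬H(v)))) ∨ ¬(∃u ∃q (H(q) ∧ H(u)))
Move each ¬ inward, flipping quantifiers it crosses:
  (∀q H(q)) ∨ (∀q ∃v (¬H(q) ∨ H(v))) ∨ (∀u ∀q (¬H(q) ∨ ¬H(u)))
Give each quantifier a distinct variable: q↦b, q↦x.
  (∀q H(q)) ∨ (∀b ∃v (¬H(b) ∨ H(v))) ∨ (∀u ∀x (¬H(x) ∨ ¬H(u)))
Extract every quantifier outward, since the variables are now distinct and don't occur free across branches:
  ∀q ∀b ∃v ∀u ∀x (H(q) ∨ ¬H(b) ∨ H(v) ∨ ¬H(x) ∨ ¬H(u))
The prefix is ∀q ∀b ∃v ∀u ∀x: 4 universal, 1 existential.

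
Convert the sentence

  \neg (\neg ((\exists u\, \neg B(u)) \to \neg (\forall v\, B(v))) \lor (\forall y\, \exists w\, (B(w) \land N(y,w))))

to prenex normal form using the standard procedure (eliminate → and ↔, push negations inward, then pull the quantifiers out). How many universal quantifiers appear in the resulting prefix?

Eliminate → and ↔ using ¬ and ∨.
  \neg (\neg (\neg (\exists u\, \neg B(u)) \lor \neg (\forall v\, B(v))) \lor (\forall y\, \exists w\, (B(w) \land N(y,w))))
Drive negations inward (¬∀x A ≡ ∃x ¬A, ¬∃x A ≡ ∀x ¬A, De Morgan for ∧/∨):
  ((\forall u\, B(u)) \lor (\exists v\, \neg B(v))) \land (\exists y\, \forall w\, (\neg B(w) \lor \neg N(y,w)))
Pull the quantifiers to the front (each side's bound variable is not free in the other side):
  \forall u\, \exists v\, \exists y\, \forall w\, ((B(u) \lor \neg B(v)) \land (\neg B(w) \lor \neg N(y,w)))
The prefix is \forall u \exists v \exists y \forall w: 2 universal, 2 existential.

2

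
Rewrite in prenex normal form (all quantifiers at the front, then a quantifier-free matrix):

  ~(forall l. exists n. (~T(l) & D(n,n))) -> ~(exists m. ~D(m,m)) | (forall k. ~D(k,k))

forall l. exists n. forall m. forall k. (~T(l) & D(n,n) | D(m,m) | ~D(k,k))

First replace A → B with ¬A ∨ B.
  ~~(forall l. exists n. (~T(l) & D(n,n))) | ~(exists m. ~D(m,m)) | (forall k. ~D(k,k))
Push ¬ through the quantifiers and connectives to reach negation normal form:
  (forall l. exists n. (~T(l) & D(n,n))) | (forall m. D(m,m)) | (forall k. ~D(k,k))
Extract every quantifier outward, since the variables are now distinct and don't occur free across branches:
  forall l. exists n. forall m. forall k. (~T(l) & D(n,n) | D(m,m) | ~D(k,k))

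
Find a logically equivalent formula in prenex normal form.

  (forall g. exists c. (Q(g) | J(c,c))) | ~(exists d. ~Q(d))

forall g. exists c. forall d. (Q(g) | J(c,c) | Q(d))

Move each ¬ inward, flipping quantifiers it crosses:
  (forall g. exists c. (Q(g) | J(c,c))) | (forall d. Q(d))
All bound variables are already distinct, so no renaming is needed.
Finally move all quantifiers to the prefix:
  forall g. exists c. forall d. (Q(g) | J(c,c) | Q(d))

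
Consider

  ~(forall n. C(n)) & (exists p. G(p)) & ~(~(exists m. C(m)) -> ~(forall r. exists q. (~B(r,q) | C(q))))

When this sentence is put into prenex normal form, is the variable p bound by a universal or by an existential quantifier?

existential

Rewrite implications/biconditionals: A → B as ¬A ∨ B.
  ~(forall n. C(n)) & (exists p. G(p)) & ~(~~(exists m. C(m)) | ~(forall r. exists q. (~B(r,q) | C(q))))
Move each ¬ inward, flipping quantifiers it crosses:
  (exists n. ~C(n)) & (exists p. G(p)) & (forall m. ~C(m)) & (forall r. exists q. (~B(r,q) | C(q)))
All bound variables are already distinct, so no renaming is needed.
Finally move all quantifiers to the prefix:
  exists n. exists p. forall m. forall r. exists q. (~C(n) & G(p) & ~C(m) & (~B(r,q) | C(q)))
The quantifier exists p sits under an even number of negations (counting the antecedent side of each →), so it remains existential.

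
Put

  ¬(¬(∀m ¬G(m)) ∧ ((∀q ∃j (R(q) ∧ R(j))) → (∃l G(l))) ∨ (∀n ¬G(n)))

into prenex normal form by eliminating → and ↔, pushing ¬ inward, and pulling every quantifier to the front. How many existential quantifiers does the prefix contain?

Rewrite implications/biconditionals: A → B as ¬A ∨ B.
  ¬(¬(∀m ¬G(m)) ∧ (¬(∀q ∃j (R(q) ∧ R(j))) ∨ (∃l G(l))) ∨ (∀n ¬G(n)))
Push ¬ through the quantifiers and connectives to reach negation normal form:
  ((∀m ¬G(m)) ∨ (∀q ∃j (R(q) ∧ R(j))) ∧ (∀l ¬G(l))) ∧ (∃n G(n))
Extract every quantifier outward, since the variables are now distinct and don't occur free across branches:
  ∀m ∀q ∃j ∀l ∃n ((¬G(m) ∨ R(q) ∧ R(j) ∧ ¬G(l)) ∧ G(n))
The prefix is ∀m ∀q ∃j ∀l ∃n: 3 universal, 2 existential.

2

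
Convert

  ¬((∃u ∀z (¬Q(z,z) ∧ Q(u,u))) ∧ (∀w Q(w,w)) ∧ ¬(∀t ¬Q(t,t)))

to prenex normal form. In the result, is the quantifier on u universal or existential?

Move each ¬ inward, flipping quantifiers it crosses:
  (∀u ∃z (Q(z,z) ∨ ¬Q(u,u))) ∨ (∃w ¬Q(w,w)) ∨ (∀t ¬Q(t,t))
All bound variables are already distinct, so no renaming is needed.
Extract every quantifier outward, since the variables are now distinct and don't occur free across branches:
  ∀u ∃z ∃w ∀t (Q(z,z) ∨ ¬Q(u,u) ∨ ¬Q(w,w) ∨ ¬Q(t,t))
The quantifier ∃u sits under an odd number of negations, so it flips to ∀u.

universal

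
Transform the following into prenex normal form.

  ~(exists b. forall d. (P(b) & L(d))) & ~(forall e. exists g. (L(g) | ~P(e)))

Drive negations inward (¬∀x A ≡ ∃x ¬A, ¬∃x A ≡ ∀x ¬A, De Morgan for ∧/∨):
  (forall b. exists d. (~P(b) | ~L(d))) & (exists e. forall g. (~L(g) & P(e)))
All bound variables are already distinct, so no renaming is needed.
Pull the quantifiers to the front (each side's bound variable is not free in the other side):
  forall b. exists d. exists e. forall g. ((~P(b) | ~L(d)) & ~L(g) & P(e))

forall b. exists d. exists e. forall g. ((~P(b) | ~L(d)) & ~L(g) & P(e))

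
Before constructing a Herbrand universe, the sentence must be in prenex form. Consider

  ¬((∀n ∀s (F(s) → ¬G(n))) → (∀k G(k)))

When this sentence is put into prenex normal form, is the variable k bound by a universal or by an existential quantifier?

existential

Rewrite implications/biconditionals: A → B as ¬A ∨ B.
  ¬(¬(∀n ∀s (¬F(s) ∨ ¬G(n))) ∨ (∀k G(k)))
Push ¬ through the quantifiers and connectives to reach negation normal form:
  (∀n ∀s (¬F(s) ∨ ¬G(n))) ∧ (∃k ¬G(k))
All bound variables are already distinct, so no renaming is needed.
Extract every quantifier outward, since the variables are now distinct and don't occur free across branches:
  ∀n ∀s ∃k ((¬F(s) ∨ ¬G(n)) ∧ ¬G(k))
The quantifier ∀k sits under an odd number of negations (counting the antecedent side of each →), so it flips to ∃k.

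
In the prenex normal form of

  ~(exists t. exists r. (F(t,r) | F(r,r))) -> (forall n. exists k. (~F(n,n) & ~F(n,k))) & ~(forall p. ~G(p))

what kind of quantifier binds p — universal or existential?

existential

Eliminate → and ↔ using ¬ and ∨.
  ~~(exists t. exists r. (F(t,r) | F(r,r))) | (forall n. exists k. (~F(n,n) & ~F(n,k))) & ~(forall p. ~G(p))
Push ¬ through the quantifiers and connectives to reach negation normal form:
  (exists t. exists r. (F(t,r) | F(r,r))) | (forall n. exists k. (~F(n,n) & ~F(n,k))) & (exists p. G(p))
All bound variables are already distinct, so no renaming is needed.
Pull the quantifiers to the front (each side's bound variable is not free in the other side):
  exists t. exists r. forall n. exists k. exists p. (F(t,r) | F(r,r) | ~F(n,n) & ~F(n,k) & G(p))
The quantifier forall p sits under an odd number of negations (counting the antecedent side of each →), so it flips to exists p.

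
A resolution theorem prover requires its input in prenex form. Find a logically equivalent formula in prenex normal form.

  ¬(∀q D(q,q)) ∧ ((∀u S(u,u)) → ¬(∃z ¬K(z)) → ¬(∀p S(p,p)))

∃q ∃u ∃z ∃p (¬D(q,q) ∧ (¬S(u,u) ∨ ¬K(z) ∨ ¬S(p,p)))

Eliminate → and ↔ using ¬ and ∨.
  ¬(∀q D(q,q)) ∧ (¬(∀u S(u,u)) ∨ ¬¬(∃z ¬K(z)) ∨ ¬(∀p S(p,p)))
Drive negations inward (¬∀x A ≡ ∃x ¬A, ¬∃x A ≡ ∀x ¬A, De Morgan for ∧/∨):
  (∃q ¬D(q,q)) ∧ ((∃u ¬S(u,u)) ∨ (∃z ¬K(z)) ∨ (∃p ¬S(p,p)))
All bound variables are already distinct, so no renaming is needed.
Pull the quantifiers to the front (each side's bound variable is not free in the other side):
  ∃q ∃u ∃z ∃p (¬D(q,q) ∧ (¬S(u,u) ∨ ¬K(z) ∨ ¬S(p,p)))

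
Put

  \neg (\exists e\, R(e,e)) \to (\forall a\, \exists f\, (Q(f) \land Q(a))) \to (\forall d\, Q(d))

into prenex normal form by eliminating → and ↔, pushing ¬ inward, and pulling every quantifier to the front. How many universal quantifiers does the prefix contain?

2

Eliminate → and ↔ using ¬ and ∨.
  \neg \neg (\exists e\, R(e,e)) \lor \neg (\forall a\, \exists f\, (Q(f) \land Q(a))) \lor (\forall d\, Q(d))
Push ¬ through the quantifiers and connectives to reach negation normal form:
  (\exists e\, R(e,e)) \lor (\exists a\, \forall f\, (\neg Q(f) \lor \neg Q(a))) \lor (\forall d\, Q(d))
All bound variables are already distinct, so no renaming is needed.
Extract every quantifier outward, since the variables are now distinct and don't occur free across branches:
  \exists e\, \exists a\, \forall f\, \forall d\, (R(e,e) \lor \neg Q(f) \lor \neg Q(a) \lor Q(d))
The prefix is \exists e \exists a \forall f \forall d: 2 universal, 2 existential.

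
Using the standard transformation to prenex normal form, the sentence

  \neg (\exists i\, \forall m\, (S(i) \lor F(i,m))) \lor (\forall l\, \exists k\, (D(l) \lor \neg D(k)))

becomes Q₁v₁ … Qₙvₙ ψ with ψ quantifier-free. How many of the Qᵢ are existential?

Drive negations inward (¬∀x A ≡ ∃x ¬A, ¬∃x A ≡ ∀x ¬A, De Morgan for ∧/∨):
  (\forall i\, \exists m\, (\neg S(i) \land \neg F(i,m))) \lor (\forall l\, \exists k\, (D(l) \lor \neg D(k)))
All bound variables are already distinct, so no renaming is needed.
Finally move all quantifiers to the prefix:
  \forall i\, \exists m\, \forall l\, \exists k\, (\neg S(i) \land \neg F(i,m) \lor D(l) \lor \neg D(k))
The prefix is \forall i \exists m \forall l \exists k: 2 universal, 2 existential.

2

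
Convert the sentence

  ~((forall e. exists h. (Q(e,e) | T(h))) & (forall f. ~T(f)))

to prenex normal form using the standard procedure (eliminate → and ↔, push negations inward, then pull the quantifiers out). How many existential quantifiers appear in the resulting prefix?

2

Push ¬ through the quantifiers and connectives to reach negation normal form:
  (exists e. forall h. (~Q(e,e) & ~T(h))) | (exists f. T(f))
All bound variables are already distinct, so no renaming is needed.
Pull the quantifiers to the front (each side's bound variable is not free in the other side):
  exists e. forall h. exists f. (~Q(e,e) & ~T(h) | T(f))
The prefix is exists e forall h exists f: 1 universal, 2 existential.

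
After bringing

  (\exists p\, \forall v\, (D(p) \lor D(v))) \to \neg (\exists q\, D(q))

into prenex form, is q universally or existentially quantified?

Eliminate → and ↔ using ¬ and ∨.
  \neg (\exists p\, \forall v\, (D(p) \lor D(v))) \lor \neg (\exists q\, D(q))
Drive negations inward (¬∀x A ≡ ∃x ¬A, ¬∃x A ≡ ∀x ¬A, De Morgan for ∧/∨):
  (\forall p\, \exists v\, (\neg D(p) \land \neg D(v))) \lor (\forall q\, \neg D(q))
Pull the quantifiers to the front (each side's bound variable is not free in the other side):
  \forall p\, \exists v\, \forall q\, (\neg D(p) \land \neg D(v) \lor \neg D(q))
The quantifier \exists q sits under an odd number of negations (counting the antecedent side of each →), so it flips to \forall q.

universal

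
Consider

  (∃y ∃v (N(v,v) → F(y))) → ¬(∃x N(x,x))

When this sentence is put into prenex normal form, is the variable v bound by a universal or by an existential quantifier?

First replace A → B with ¬A ∨ B.
  ¬(∃y ∃v (¬N(v,v) ∨ F(y))) ∨ ¬(∃x N(x,x))
Move each ¬ inward, flipping quantifiers it crosses:
  (∀y ∀v (N(v,v) ∧ ¬F(y))) ∨ (∀x ¬N(x,x))
Pull the quantifiers to the front (each side's bound variable is not free in the other side):
  ∀y ∀v ∀x (N(v,v) ∧ ¬F(y) ∨ ¬N(x,x))
The quantifier ∃v sits under an odd number of negations (counting the antecedent side of each →), so it flips to ∀v.

universal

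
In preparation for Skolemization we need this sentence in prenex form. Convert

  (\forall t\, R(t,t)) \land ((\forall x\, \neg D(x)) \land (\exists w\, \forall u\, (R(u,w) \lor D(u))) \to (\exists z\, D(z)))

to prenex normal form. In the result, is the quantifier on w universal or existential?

Rewrite implications/biconditionals: A → B as ¬A ∨ B.
  (\forall t\, R(t,t)) \land (\neg ((\forall x\, \neg D(x)) \land (\exists w\, \forall u\, (R(u,w) \lor D(u)))) \lor (\exists z\, D(z)))
Drive negations inward (¬∀x A ≡ ∃x ¬A, ¬∃x A ≡ ∀x ¬A, De Morgan for ∧/∨):
  (\forall t\, R(t,t)) \land ((\exists x\, D(x)) \lor (\forall w\, \exists u\, (\neg R(u,w) \land \neg D(u))) \lor (\exists z\, D(z)))
Pull the quantifiers to the front (each side's bound variable is not free in the other side):
  \forall t\, \exists x\, \forall w\, \exists u\, \exists z\, (R(t,t) \land (D(x) \lor \neg R(u,w) \land \neg D(u) \lor D(z)))
The quantifier \exists w sits under an odd number of negations (counting the antecedent side of each →), so it flips to \forall w.

universal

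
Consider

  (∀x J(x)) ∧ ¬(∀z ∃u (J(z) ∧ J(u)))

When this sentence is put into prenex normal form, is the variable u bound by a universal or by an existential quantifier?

Drive negations inward (¬∀x A ≡ ∃x ¬A, ¬∃x A ≡ ∀x ¬A, De Morgan for ∧/∨):
  (∀x J(x)) ∧ (∃z ∀u (¬J(z) ∨ ¬J(u)))
All bound variables are already distinct, so no renaming is needed.
Extract every quantifier outward, since the variables are now distinct and don't occur free across branches:
  ∀x ∃z ∀u (J(x) ∧ (¬J(z) ∨ ¬J(u)))
The quantifier ∃u sits under an odd number of negations, so it flips to ∀u.

universal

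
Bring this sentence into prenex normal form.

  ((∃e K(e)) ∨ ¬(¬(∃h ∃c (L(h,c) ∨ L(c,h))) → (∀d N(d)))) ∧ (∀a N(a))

∃e ∀h ∀c ∃d ∀a ((K(e) ∨ ¬L(h,c) ∧ ¬L(c,h) ∧ ¬N(d)) ∧ N(a))

Eliminate → and ↔ using ¬ and ∨.
  ((∃e K(e)) ∨ ¬(¬¬(∃h ∃c (L(h,c) ∨ L(c,h))) ∨ (∀d N(d)))) ∧ (∀a N(a))
Drive negations inward (¬∀x A ≡ ∃x ¬A, ¬∃x A ≡ ∀x ¬A, De Morgan for ∧/∨):
  ((∃e K(e)) ∨ (∀h ∀c (¬L(h,c) ∧ ¬L(c,h))) ∧ (∃d ¬N(d))) ∧ (∀a N(a))
Extract every quantifier outward, since the variables are now distinct and don't occur free across branches:
  ∃e ∀h ∀c ∃d ∀a ((K(e) ∨ ¬L(h,c) ∧ ¬L(c,h) ∧ ¬N(d)) ∧ N(a))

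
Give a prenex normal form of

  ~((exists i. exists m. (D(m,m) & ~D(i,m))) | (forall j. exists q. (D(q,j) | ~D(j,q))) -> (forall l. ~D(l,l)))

Rewrite implications/biconditionals: A → B as ¬A ∨ B.
  ~(~((exists i. exists m. (D(m,m) & ~D(i,m))) | (forall j. exists q. (D(q,j) | ~D(j,q)))) | (forall l. ~D(l,l)))
Push ¬ through the quantifiers and connectives to reach negation normal form:
  ((exists i. exists m. (D(m,m) & ~D(i,m))) | (forall j. exists q. (D(q,j) | ~D(j,q)))) & (exists l. D(l,l))
Extract every quantifier outward, since the variables are now distinct and don't occur free across branches:
  exists i. exists m. forall j. exists q. exists l. ((D(m,m) & ~D(i,m) | D(q,j) | ~D(j,q)) & D(l,l))

exists i. exists m. forall j. exists q. exists l. ((D(m,m) & ~D(i,m) | D(q,j) | ~D(j,q)) & D(l,l))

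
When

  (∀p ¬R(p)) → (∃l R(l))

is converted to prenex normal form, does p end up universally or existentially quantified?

Eliminate → and ↔ using ¬ and ∨.
  ¬(∀p ¬R(p)) ∨ (∃l R(l))
Push ¬ through the quantifiers and connectives to reach negation normal form:
  (∃p R(p)) ∨ (∃l R(l))
All bound variables are already distinct, so no renaming is needed.
Finally move all quantifiers to the prefix:
  ∃p ∃l (R(p) ∨ R(l))
The quantifier ∀p sits under an odd number of negations (counting the antecedent side of each →), so it flips to ∃p.

existential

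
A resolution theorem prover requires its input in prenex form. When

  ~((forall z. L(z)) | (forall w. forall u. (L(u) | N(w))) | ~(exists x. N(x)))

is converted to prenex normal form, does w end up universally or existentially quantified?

existential

Push ¬ through the quantifiers and connectives to reach negation normal form:
  (exists z. ~L(z)) & (exists w. exists u. (~L(u) & ~N(w))) & (exists x. N(x))
All bound variables are already distinct, so no renaming is needed.
Pull the quantifiers to the front (each side's bound variable is not free in the other side):
  exists z. exists w. exists u. exists x. (~L(z) & ~L(u) & ~N(w) & N(x))
The quantifier forall w sits under an odd number of negations, so it flips to exists w.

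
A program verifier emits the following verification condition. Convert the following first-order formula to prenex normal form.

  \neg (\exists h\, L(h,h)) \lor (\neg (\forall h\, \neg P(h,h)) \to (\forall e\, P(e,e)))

\forall h\, \forall w1\, \forall e\, (\neg L(h,h) \lor \neg P(w1,w1) \lor P(e,e))

Eliminate → and ↔ using ¬ and ∨.
  \neg (\exists h\, L(h,h)) \lor \neg \neg (\forall h\, \neg P(h,h)) \lor (\forall e\, P(e,e))
Move each ¬ inward, flipping quantifiers it crosses:
  (\forall h\, \neg L(h,h)) \lor (\forall h\, \neg P(h,h)) \lor (\forall e\, P(e,e))
Standardize variables apart so no two quantifiers bind the same name: h↦w1.
  (\forall h\, \neg L(h,h)) \lor (\forall w1\, \neg P(w1,w1)) \lor (\forall e\, P(e,e))
Pull the quantifiers to the front (each side's bound variable is not free in the other side):
  \forall h\, \forall w1\, \forall e\, (\neg L(h,h) \lor \neg P(w1,w1) \lor P(e,e))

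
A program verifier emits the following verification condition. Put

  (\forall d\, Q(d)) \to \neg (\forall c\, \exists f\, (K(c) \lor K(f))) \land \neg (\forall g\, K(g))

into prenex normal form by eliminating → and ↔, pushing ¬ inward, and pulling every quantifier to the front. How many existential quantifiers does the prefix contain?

First replace A → B with ¬A ∨ B.
  \neg (\forall d\, Q(d)) \lor \neg (\forall c\, \exists f\, (K(c) \lor K(f))) \land \neg (\forall g\, K(g))
Move each ¬ inward, flipping quantifiers it crosses:
  (\exists d\, \neg Q(d)) \lor (\exists c\, \forall f\, (\neg K(c) \land \neg K(f))) \land (\exists g\, \neg K(g))
All bound variables are already distinct, so no renaming is needed.
Extract every quantifier outward, since the variables are now distinct and don't occur free across branches:
  \exists d\, \exists c\, \forall f\, \exists g\, (\neg Q(d) \lor \neg K(c) \land \neg K(f) \land \neg K(g))
The prefix is \exists d \exists c \forall f \exists g: 1 universal, 3 existential.

3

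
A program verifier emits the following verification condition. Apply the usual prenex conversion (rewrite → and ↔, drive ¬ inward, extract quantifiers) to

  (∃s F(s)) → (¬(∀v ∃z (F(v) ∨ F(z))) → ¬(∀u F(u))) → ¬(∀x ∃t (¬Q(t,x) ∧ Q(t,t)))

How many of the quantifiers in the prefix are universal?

4

Rewrite implications/biconditionals: A → B as ¬A ∨ B.
  ¬(∃s F(s)) ∨ ¬(¬¬(∀v ∃z (F(v) ∨ F(z))) ∨ ¬(∀u F(u))) ∨ ¬(∀x ∃t (¬Q(t,x) ∧ Q(t,t)))
Drive negations inward (¬∀x A ≡ ∃x ¬A, ¬∃x A ≡ ∀x ¬A, De Morgan for ∧/∨):
  (∀s ¬F(s)) ∨ (∃v ∀z (¬F(v) ∧ ¬F(z))) ∧ (∀u F(u)) ∨ (∃x ∀t (Q(t,x) ∨ ¬Q(t,t)))
All bound variables are already distinct, so no renaming is needed.
Finally move all quantifiers to the prefix:
  ∀s ∃v ∀z ∀u ∃x ∀t (¬F(s) ∨ ¬F(v) ∧ ¬F(z) ∧ F(u) ∨ Q(t,x) ∨ ¬Q(t,t))
The prefix is ∀s ∃v ∀z ∀u ∃x ∀t: 4 universal, 2 existential.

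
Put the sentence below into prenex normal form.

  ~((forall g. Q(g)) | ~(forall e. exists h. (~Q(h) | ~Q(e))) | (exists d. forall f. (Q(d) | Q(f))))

exists g. forall e. exists h. forall d. exists f. (~Q(g) & (~Q(h) | ~Q(e)) & ~Q(d) & ~Q(f))

Move each ¬ inward, flipping quantifiers it crosses:
  (exists g. ~Q(g)) & (forall e. exists h. (~Q(h) | ~Q(e))) & (forall d. exists f. (~Q(d) & ~Q(f)))
All bound variables are already distinct, so no renaming is needed.
Pull the quantifiers to the front (each side's bound variable is not free in the other side):
  exists g. forall e. exists h. forall d. exists f. (~Q(g) & (~Q(h) | ~Q(e)) & ~Q(d) & ~Q(f))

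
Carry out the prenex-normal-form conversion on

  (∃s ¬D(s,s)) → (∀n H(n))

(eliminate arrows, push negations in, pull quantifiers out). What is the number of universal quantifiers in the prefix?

Eliminate → and ↔ using ¬ and ∨.
  ¬(∃s ¬D(s,s)) ∨ (∀n H(n))
Push ¬ through the quantifiers and connectives to reach negation normal form:
  (∀s D(s,s)) ∨ (∀n H(n))
All bound variables are already distinct, so no renaming is needed.
Finally move all quantifiers to the prefix:
  ∀s ∀n (D(s,s) ∨ H(n))
The prefix is ∀s ∀n: 2 universal, 0 existential.

2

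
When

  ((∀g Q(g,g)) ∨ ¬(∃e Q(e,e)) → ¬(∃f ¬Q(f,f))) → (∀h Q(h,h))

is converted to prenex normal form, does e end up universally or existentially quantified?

universal

Rewrite implications/biconditionals: A → B as ¬A ∨ B.
  ¬(¬((∀g Q(g,g)) ∨ ¬(∃e Q(e,e))) ∨ ¬(∃f ¬Q(f,f))) ∨ (∀h Q(h,h))
Push ¬ through the quantifiers and connectives to reach negation normal form:
  ((∀g Q(g,g)) ∨ (∀e ¬Q(e,e))) ∧ (∃f ¬Q(f,f)) ∨ (∀h Q(h,h))
Extract every quantifier outward, since the variables are now distinct and don't occur free across branches:
  ∀g ∀e ∃f ∀h ((Q(g,g) ∨ ¬Q(e,e)) ∧ ¬Q(f,f) ∨ Q(h,h))
The quantifier ∃e sits under an odd number of negations (counting the antecedent side of each →), so it flips to ∀e.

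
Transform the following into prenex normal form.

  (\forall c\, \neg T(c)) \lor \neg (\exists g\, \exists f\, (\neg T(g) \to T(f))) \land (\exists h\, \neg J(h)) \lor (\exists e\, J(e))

\forall c\, \forall g\, \forall f\, \exists h\, \exists e\, (\neg T(c) \lor \neg T(g) \land \neg T(f) \land \neg J(h) \lor J(e))

Eliminate → and ↔ using ¬ and ∨.
  (\forall c\, \neg T(c)) \lor \neg (\exists g\, \exists f\, (\neg \neg T(g) \lor T(f))) \land (\exists h\, \neg J(h)) \lor (\exists e\, J(e))
Move each ¬ inward, flipping quantifiers it crosses:
  (\forall c\, \neg T(c)) \lor (\forall g\, \forall f\, (\neg T(g) \land \neg T(f))) \land (\exists h\, \neg J(h)) \lor (\exists e\, J(e))
All bound variables are already distinct, so no renaming is needed.
Extract every quantifier outward, since the variables are now distinct and don't occur free across branches:
  \forall c\, \forall g\, \forall f\, \exists h\, \exists e\, (\neg T(c) \lor \neg T(g) \land \neg T(f) \land \neg J(h) \lor J(e))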